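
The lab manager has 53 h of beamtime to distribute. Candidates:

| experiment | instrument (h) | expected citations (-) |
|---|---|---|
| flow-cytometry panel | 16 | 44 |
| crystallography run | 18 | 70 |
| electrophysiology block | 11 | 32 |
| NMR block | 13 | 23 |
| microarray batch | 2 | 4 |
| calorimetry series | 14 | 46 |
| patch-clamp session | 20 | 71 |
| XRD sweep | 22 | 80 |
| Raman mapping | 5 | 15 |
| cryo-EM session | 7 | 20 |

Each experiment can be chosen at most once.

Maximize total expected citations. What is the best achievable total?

187

The ratio heuristic lands on crystallography run + XRD sweep + Raman mapping + cryo-EM session (185) but leaves 1 h idle.
But crystallography run + calorimetry series + patch-clamp session fits in 52 h and reaches 187.
No other feasible combination exceeds 187.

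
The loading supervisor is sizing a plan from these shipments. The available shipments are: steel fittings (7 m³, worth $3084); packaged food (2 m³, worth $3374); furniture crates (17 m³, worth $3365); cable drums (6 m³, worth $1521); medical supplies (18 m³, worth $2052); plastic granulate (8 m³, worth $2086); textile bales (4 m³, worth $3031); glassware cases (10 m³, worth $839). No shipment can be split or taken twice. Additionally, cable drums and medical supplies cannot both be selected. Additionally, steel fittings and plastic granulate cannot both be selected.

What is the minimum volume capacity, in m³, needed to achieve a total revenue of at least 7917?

12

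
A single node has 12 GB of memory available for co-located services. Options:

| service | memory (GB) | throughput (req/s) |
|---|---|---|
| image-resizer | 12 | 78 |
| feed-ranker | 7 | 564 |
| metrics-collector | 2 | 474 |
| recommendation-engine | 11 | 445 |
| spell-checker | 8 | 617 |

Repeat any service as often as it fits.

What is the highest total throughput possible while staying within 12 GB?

By throughput per GB: metrics-collector 237.00, feed-ranker 80.57, spell-checker 77.12, recommendation-engine 40.45 lead.
Best packing: 6×metrics-collector — 12 GB, 2844 total.
No other feasible combination exceeds 2844.

2844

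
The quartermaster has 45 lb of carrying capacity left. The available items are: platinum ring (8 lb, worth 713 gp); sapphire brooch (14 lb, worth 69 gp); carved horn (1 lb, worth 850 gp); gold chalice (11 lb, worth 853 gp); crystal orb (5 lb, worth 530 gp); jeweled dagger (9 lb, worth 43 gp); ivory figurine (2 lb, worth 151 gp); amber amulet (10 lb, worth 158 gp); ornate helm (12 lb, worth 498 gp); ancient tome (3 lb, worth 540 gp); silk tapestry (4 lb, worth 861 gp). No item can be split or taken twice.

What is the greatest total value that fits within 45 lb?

4845

By value per lb: carved horn 850.00, silk tapestry 215.25, ancient tome 180.00, crystal orb 106.00 lead.
Taking the top-ratio items first gives platinum ring + carved horn + gold chalice + crystal orb + ivory figurine + amber amulet + ancient tome + silk tapestry for 4656 (44 lb).
Replace ivory figurine and amber amulet with ornate helm: the trade gains 189 net, giving 4845 at 44 lb.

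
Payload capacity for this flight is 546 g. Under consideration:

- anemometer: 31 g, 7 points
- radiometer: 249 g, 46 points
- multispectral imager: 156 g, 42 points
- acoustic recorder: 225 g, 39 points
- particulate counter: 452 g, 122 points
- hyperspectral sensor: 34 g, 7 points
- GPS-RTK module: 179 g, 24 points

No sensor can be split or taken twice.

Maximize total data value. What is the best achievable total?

136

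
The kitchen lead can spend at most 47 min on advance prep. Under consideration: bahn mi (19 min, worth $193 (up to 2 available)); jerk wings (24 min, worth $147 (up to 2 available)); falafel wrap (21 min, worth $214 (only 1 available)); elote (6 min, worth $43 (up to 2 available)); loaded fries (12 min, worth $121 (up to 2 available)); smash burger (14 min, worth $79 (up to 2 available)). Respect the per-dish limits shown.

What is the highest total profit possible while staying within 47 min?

456

By profit per min: falafel wrap 10.19, bahn mi 10.16, loaded fries 10.08 lead.
Filling by ratio: bahn mi + falafel wrap + elote for 450, with 1 min left unused.
Replace bahn mi and elote with 2×loaded fries: the trade gains 6 net, giving 456 at 45 min.
Every other selection either busts 47 min or exceeds an availability limit or fails to beat 456.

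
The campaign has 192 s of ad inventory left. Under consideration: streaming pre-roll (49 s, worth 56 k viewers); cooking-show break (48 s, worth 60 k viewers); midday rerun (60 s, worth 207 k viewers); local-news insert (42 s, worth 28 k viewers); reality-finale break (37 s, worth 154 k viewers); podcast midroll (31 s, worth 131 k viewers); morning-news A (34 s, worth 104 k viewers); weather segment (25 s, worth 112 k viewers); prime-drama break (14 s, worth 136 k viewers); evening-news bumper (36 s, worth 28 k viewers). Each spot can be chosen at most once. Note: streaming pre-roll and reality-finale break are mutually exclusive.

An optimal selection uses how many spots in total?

Optimal total is 740.
midday rerun + reality-finale break + podcast midroll + weather segment + prime-drama break hits 740 at 167 s.
All optima have 5 spots.

5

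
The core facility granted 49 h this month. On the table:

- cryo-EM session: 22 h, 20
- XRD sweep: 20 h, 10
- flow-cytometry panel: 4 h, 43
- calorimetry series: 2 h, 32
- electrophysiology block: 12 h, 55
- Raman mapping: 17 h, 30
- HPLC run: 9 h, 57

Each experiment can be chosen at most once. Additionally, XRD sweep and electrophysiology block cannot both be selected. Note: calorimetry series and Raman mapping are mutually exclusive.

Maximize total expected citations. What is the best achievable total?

207

Cryo-EM session + flow-cytometry panel + calorimetry series + electrophysiology block + HPLC run uses 49 of the 49 h and totals 207.
An exhaustive check of the 128 subsets confirms 207.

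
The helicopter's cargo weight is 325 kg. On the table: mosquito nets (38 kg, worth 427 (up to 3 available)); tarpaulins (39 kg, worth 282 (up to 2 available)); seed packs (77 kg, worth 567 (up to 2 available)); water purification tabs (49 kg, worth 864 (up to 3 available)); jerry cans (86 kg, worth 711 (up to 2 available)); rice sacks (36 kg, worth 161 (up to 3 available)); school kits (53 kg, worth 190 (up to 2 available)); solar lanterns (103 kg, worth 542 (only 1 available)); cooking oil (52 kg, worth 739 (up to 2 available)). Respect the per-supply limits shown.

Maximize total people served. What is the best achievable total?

4658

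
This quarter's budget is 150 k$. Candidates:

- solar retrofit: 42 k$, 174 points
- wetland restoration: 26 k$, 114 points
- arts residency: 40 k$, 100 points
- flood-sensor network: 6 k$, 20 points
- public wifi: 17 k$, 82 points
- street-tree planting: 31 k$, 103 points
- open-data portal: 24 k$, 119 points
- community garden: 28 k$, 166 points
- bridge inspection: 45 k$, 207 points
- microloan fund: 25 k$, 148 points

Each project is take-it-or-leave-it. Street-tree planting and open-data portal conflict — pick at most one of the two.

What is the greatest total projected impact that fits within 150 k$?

754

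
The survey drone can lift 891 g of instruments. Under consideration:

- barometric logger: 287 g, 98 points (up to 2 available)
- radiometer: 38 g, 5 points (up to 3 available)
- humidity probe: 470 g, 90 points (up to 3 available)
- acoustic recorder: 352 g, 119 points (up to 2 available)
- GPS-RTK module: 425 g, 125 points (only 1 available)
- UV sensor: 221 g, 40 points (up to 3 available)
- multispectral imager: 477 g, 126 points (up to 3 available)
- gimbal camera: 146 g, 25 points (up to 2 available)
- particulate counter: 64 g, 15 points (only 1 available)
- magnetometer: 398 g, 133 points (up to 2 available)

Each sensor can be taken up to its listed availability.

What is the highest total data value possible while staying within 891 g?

281

Taking the top-ratio sensors first gives 2×barometric logger + UV sensor + particulate counter for 251 (859 g).
Replace 2×barometric logger and UV sensor with 2×magnetometer: the trade gains 30 net, giving 281 at 860 g.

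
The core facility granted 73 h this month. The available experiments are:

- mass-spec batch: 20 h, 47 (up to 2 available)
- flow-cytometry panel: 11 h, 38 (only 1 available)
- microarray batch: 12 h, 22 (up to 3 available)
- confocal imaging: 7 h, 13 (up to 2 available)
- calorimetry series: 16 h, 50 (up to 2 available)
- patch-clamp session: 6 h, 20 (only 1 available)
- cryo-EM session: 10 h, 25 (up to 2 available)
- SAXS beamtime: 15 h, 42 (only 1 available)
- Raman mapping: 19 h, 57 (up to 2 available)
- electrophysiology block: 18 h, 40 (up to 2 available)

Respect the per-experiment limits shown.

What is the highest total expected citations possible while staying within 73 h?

222

Density check — flow-cytometry panel 3.45, patch-clamp session 3.33, calorimetry series 3.12, Raman mapping 3.00 are the best per h.
The ratio heuristic lands on flow-cytometry panel + 2×calorimetry series + patch-clamp session + Raman mapping (215) but leaves 5 h idle.
Replace calorimetry series with Raman mapping: the trade gains 7 net, giving 222 at 71 h.
No other feasible combination exceeds 222.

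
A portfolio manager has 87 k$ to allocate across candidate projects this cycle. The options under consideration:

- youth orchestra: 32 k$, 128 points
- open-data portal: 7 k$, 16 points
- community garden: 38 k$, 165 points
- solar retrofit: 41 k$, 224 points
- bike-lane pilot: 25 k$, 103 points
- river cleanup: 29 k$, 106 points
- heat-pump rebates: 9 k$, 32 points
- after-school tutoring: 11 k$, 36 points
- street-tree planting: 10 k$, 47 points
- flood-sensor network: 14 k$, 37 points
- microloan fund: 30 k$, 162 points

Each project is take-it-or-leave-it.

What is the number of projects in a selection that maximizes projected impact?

4

Optimal total is 434.
open-data portal + solar retrofit + heat-pump rebates + microloan fund hits 434 at 87 k$.
Every optimal selection uses 4 projects.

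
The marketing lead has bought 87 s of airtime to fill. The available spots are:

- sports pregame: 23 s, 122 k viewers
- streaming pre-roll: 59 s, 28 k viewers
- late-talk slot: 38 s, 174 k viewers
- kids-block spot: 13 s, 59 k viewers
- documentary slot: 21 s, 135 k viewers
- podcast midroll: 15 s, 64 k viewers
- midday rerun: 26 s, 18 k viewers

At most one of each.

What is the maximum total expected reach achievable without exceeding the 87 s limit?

432

A density-first pass picks sports pregame + late-talk slot + documentary slot — 431 at 82 s.
Replace sports pregame with kids-block spot + podcast midroll: the trade gains 1 net, giving 432 at 87 s.
The closest alternative, sports pregame + late-talk slot + documentary slot, reaches only 431.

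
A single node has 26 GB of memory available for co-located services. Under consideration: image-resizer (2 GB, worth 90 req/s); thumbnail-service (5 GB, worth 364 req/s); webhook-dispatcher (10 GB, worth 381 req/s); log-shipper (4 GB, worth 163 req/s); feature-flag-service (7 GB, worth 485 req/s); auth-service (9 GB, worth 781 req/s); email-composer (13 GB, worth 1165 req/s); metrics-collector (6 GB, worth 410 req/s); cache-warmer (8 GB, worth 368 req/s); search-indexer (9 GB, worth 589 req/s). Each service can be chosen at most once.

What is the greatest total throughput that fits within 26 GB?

2109

By throughput per GB: email-composer 89.62, auth-service 86.78, thumbnail-service 72.80 lead.
The ratio heuristic lands on image-resizer + auth-service + email-composer (2036) but leaves 2 GB idle.
Dropping image-resizer frees 2 GB; slotting in log-shipper (4 GB) lifts the total to 2109 at 26 GB.
Every other selection either busts 26 GB or fails to beat 2109.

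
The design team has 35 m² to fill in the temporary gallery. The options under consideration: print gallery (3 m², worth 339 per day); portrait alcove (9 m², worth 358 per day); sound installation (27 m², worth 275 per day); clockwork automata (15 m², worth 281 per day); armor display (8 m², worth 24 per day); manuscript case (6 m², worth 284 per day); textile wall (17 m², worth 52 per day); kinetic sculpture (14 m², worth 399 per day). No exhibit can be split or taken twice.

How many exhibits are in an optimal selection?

Best achievable expected visitors is 1380.
For example print gallery + portrait alcove + manuscript case + kinetic sculpture achieves it, using 32 m².
Any selection reaching 1380 contains exactly 4 exhibits.

4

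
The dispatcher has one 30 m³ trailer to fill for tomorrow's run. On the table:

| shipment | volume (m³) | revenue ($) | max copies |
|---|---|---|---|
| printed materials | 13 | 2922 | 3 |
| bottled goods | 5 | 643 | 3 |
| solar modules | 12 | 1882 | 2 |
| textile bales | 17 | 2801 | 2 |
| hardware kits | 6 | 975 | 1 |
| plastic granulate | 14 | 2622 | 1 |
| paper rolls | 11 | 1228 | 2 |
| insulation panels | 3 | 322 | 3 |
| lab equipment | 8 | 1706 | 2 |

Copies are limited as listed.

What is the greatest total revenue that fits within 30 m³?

Ranking by ratio (revenue/m³): printed materials 224.77, lab equipment 213.25, plastic granulate 187.29, textile bales 164.76.
Filling by ratio: 2×printed materials + insulation panels for 6166, with 1 m³ left unused.
The 16 m³ tied up in printed materials and insulation panels is better spent on 2×lab equipment — total rises to 6334 (29 m³).
The spare 1 m³ is too small for any remaining shipment, and no exchange beats 6334.

6334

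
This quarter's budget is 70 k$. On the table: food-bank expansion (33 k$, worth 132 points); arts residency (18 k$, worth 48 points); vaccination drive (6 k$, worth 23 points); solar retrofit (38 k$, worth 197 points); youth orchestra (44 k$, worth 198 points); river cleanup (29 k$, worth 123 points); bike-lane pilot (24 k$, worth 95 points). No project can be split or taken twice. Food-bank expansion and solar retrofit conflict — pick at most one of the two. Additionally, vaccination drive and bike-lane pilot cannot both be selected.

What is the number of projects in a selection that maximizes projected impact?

Best achievable projected impact is 320.
For example solar retrofit + river cleanup achieves it, using 67 k$.
Any selection reaching 320 contains exactly 2 projects.

2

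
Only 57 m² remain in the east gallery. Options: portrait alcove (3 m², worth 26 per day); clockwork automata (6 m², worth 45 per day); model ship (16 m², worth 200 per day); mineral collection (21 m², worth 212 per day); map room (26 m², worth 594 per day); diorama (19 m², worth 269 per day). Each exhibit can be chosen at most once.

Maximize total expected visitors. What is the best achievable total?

934

Best packing: portrait alcove + clockwork automata + map room + diorama — 54 m², 934 total.
That's the maximum — no swap from here does better than 934.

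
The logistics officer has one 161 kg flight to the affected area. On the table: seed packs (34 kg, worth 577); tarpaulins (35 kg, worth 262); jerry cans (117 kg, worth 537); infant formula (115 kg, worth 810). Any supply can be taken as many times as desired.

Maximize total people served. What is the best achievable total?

The ratio ordering already packs tightly: 4×seed packs, 136 kg, 2308.
No other feasible combination exceeds 2308.

2308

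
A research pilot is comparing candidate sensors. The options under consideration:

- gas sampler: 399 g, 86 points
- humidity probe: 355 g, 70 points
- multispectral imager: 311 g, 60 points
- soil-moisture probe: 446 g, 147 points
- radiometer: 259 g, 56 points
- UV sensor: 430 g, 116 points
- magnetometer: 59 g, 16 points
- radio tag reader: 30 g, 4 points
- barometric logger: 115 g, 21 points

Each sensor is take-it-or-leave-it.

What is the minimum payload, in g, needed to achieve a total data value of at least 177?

620

Look for the lowest-payload combination reaching 177.
soil-moisture probe + magnetometer + barometric logger reaches 184 using 620 g.
No combination under 620 g hits 177.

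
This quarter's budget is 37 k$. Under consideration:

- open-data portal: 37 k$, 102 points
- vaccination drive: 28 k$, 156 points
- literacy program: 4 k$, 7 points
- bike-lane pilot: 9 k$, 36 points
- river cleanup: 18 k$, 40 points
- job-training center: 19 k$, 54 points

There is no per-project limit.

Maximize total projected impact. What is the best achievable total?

Vaccination drive + bike-lane pilot uses 37 of the 37 k$ and totals 192.

192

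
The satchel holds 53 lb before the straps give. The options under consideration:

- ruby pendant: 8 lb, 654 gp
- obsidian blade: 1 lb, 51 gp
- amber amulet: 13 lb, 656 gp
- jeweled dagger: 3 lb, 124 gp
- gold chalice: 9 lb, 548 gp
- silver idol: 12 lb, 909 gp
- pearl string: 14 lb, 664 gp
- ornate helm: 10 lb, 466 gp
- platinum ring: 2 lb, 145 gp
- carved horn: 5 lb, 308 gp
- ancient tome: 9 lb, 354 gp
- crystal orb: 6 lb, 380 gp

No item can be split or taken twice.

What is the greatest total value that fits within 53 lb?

3461

Ruby pendant + obsidian blade + gold chalice + silver idol + ornate helm + platinum ring + carved horn + crystal orb uses 53 of the 53 lb and totals 3461.
Nothing else within 53 lb beats 3461.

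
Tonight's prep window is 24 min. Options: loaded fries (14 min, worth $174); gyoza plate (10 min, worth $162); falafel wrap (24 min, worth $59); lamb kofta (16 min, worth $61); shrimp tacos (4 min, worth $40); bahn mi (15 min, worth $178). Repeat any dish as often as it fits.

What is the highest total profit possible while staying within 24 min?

364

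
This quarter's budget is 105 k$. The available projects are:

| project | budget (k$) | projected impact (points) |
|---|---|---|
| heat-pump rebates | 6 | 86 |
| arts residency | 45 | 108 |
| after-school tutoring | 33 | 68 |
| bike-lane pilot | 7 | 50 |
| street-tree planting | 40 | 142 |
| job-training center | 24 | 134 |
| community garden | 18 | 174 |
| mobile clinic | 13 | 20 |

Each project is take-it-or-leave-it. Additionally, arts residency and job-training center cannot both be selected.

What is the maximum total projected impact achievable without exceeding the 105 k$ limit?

586

Taking heat-pump rebates + bike-lane pilot + street-tree planting + job-training center + community garden: 95 k$ used, 586 in projected impact.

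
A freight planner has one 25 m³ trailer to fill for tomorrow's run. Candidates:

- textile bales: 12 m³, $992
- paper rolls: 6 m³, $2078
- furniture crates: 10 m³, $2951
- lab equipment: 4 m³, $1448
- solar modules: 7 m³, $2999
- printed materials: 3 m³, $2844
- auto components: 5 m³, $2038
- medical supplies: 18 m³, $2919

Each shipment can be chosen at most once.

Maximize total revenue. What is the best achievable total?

Best packing: paper rolls + lab equipment + solar modules + printed materials + auto components — 25 m³, 11407 total.
The closest alternative, furniture crates + solar modules + printed materials + auto components, reaches only 10832.

11407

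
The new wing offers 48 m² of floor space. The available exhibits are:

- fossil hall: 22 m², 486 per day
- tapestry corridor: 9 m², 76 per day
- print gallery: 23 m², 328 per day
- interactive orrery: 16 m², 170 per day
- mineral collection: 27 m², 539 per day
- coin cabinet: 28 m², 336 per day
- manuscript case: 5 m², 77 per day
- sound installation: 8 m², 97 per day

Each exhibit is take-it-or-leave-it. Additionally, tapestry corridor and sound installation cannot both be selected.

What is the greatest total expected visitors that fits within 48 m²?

Best packing: fossil hall + print gallery — 45 m², 814 total.
That's the maximum — no feasible swap from here does better than 814.

814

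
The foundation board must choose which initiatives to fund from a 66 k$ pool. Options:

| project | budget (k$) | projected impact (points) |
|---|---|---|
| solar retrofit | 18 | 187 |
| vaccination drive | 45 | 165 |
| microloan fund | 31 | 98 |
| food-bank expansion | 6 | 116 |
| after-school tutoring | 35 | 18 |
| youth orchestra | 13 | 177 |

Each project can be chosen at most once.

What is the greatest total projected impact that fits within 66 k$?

480

Taking solar retrofit + food-bank expansion + youth orchestra: 37 k$ used, 480 in projected impact.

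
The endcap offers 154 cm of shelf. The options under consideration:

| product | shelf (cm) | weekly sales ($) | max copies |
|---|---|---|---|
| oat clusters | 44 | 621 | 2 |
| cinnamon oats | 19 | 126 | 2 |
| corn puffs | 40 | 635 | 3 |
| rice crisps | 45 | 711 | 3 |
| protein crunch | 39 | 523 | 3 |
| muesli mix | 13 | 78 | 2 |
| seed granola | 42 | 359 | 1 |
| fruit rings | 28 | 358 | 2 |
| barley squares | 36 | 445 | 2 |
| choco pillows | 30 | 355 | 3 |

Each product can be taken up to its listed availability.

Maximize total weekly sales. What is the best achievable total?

2339

Ranking by ratio (weekly sales/cm): corn puffs 15.88, rice crisps 15.80, oat clusters 14.11.
Greedy by ratio would take 3×corn puffs + fruit rings: 148 cm used, total 2263.
Dropping corn puffs frees 40 cm; slotting in rice crisps (45 cm) lifts the total to 2339 at 153 cm.
Nothing else within 154 cm beats 2339.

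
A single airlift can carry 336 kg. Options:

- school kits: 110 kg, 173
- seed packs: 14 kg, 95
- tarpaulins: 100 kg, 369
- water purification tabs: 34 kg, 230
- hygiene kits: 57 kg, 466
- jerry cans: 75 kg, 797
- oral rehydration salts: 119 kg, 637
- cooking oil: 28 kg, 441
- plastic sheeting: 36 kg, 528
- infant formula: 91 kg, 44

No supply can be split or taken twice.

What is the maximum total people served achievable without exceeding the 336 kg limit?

Ranking by ratio (people served/kg): cooking oil 15.75, plastic sheeting 14.67, jerry cans 10.63.
The ratio heuristic lands on seed packs + water purification tabs + hygiene kits + jerry cans + cooking oil + plastic sheeting + infant formula (2601) but leaves 1 kg idle.
Replace water purification tabs and infant formula with oral rehydration salts: the trade gains 363 net, giving 2964 at 329 kg.

2964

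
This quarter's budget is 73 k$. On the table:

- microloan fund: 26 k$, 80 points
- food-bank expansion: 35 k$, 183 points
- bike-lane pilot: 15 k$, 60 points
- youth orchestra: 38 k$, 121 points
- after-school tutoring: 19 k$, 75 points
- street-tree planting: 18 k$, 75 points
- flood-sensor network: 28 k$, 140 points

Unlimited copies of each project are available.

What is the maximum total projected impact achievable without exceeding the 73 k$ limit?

366

The ratio ordering already packs tightly: 2×food-bank expansion, 70 k$, 366.
Nothing else within 73 k$ beats 366.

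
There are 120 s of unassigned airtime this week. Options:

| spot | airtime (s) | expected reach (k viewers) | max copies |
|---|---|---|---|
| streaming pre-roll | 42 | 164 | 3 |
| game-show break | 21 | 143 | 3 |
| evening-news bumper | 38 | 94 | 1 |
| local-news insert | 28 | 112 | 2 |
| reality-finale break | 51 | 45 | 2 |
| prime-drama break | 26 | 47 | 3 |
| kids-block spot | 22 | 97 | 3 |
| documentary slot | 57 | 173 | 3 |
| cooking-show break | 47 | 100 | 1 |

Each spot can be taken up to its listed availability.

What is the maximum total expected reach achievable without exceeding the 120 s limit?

A density-first pass picks 3×game-show break + 2×kids-block spot — 623 at 107 s.
Replace 2×kids-block spot with 2×local-news insert: the trade gains 30 net, giving 653 at 119 s.
Nothing else within 120 s beats 653.

653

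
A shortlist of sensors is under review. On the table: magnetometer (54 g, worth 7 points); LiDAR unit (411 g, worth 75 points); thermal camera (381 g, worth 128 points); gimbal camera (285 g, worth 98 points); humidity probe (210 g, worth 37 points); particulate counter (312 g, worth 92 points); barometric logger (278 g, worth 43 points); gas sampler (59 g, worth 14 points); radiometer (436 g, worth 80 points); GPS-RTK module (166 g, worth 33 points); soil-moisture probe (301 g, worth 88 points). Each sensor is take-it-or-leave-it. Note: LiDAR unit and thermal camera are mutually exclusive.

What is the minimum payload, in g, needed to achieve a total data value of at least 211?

666

Minimise g subject to total data value ≥ 211.
thermal camera + gimbal camera: 226 data value at 666 g.
Any bundle with less than 666 g falls short of 211.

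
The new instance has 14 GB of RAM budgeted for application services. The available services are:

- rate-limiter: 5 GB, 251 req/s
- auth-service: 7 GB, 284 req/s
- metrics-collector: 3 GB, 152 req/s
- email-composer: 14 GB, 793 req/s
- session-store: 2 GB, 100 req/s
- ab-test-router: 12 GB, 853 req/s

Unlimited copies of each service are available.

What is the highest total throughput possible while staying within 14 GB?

953

Density check — ab-test-router 71.08, email-composer 56.64, metrics-collector 50.67 are the best per GB.
Taking session-store + ab-test-router: 14 GB used, 953 in throughput.
Every other selection either busts 14 GB or fails to beat 953.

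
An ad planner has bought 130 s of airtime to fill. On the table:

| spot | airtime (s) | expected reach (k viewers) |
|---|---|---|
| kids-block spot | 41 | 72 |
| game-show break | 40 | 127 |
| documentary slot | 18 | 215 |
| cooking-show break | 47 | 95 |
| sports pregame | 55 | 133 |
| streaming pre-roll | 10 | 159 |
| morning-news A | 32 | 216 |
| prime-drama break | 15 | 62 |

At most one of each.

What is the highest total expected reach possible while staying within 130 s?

Density check — streaming pre-roll 15.90, documentary slot 11.94, morning-news A 6.75 are the best per s.
Filling by ratio: game-show break + documentary slot + streaming pre-roll + morning-news A + prime-drama break for 779, with 15 s left unused.
The 40 s tied up in game-show break is better spent on sports pregame — total rises to 785 (130 s).
Nothing else within 130 s beats 785.

785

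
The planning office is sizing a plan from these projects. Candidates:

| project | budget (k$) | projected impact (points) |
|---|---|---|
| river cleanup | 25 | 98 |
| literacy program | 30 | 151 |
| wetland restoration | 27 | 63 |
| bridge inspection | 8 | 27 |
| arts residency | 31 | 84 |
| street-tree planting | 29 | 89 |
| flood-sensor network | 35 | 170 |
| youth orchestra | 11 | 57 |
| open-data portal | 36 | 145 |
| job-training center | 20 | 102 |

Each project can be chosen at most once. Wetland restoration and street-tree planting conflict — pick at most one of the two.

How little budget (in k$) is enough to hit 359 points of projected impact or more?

76

Look for the lowest-budget combination reaching 359.
Taking literacy program + flood-sensor network + youth orchestra gives 378 (≥ 359) for 76 k$.
No combination under 76 k$ hits 359.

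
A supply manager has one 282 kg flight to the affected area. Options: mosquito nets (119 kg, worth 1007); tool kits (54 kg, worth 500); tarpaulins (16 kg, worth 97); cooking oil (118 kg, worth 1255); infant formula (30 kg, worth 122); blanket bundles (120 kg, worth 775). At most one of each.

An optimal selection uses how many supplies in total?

Best achievable people served is 2384.
One optimal bundle: mosquito nets + cooking oil + infant formula (267 kg).
All optima have 3 supplies.

3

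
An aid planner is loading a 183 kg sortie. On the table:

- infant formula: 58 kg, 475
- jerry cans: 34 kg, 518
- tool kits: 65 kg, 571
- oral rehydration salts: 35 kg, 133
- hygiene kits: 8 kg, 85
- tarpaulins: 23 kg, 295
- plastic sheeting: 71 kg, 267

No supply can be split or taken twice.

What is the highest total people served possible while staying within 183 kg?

1859

Taking the top-ratio supplies first gives jerry cans + tool kits + oral rehydration salts + hygiene kits + tarpaulins for 1602 (165 kg).
Dropping oral rehydration salts and hygiene kits frees 43 kg; slotting in infant formula (58 kg) lifts the total to 1859 at 180 kg.
Next best is infant formula + jerry cans + tool kits + hygiene kits at 1649 (165 kg) — short by 210.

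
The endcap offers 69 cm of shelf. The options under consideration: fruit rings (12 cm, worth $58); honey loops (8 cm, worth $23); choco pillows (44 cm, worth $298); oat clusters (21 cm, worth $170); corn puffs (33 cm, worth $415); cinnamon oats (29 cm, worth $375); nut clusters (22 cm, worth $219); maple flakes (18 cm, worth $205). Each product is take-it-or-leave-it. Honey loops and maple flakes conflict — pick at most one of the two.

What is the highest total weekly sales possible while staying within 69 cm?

799

Taking the top-ratio products first gives corn puffs + cinnamon oats for 790 (62 cm).
The 33 cm tied up in corn puffs is better spent on nut clusters + maple flakes — total rises to 799 (69 cm).
Every other selection either busts 69 cm or breaks a pairing rule or fails to beat 799.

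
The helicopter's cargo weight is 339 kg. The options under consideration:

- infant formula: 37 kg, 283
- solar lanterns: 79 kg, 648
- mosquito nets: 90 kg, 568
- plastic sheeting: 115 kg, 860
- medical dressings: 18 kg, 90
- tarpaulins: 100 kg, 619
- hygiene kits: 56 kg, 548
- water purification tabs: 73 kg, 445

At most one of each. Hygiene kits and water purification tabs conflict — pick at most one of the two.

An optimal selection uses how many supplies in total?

5

Best achievable people served is 2449.
One optimal bundle: infant formula + solar lanterns + mosquito nets + plastic sheeting + medical dressings (339 kg).
Any selection reaching 2449 contains exactly 5 supplies.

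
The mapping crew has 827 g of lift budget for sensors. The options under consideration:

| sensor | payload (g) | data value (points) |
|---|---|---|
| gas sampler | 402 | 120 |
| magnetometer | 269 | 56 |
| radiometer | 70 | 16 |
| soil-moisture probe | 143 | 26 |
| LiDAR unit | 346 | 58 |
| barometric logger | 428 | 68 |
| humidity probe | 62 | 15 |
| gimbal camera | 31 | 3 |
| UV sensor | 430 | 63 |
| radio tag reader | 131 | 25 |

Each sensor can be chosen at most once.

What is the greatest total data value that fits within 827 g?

207

Taking gas sampler + magnetometer + radiometer + humidity probe: 803 g used, 207 in data value.
The spare 24 g is too small for any remaining sensor, and no exchange beats 207.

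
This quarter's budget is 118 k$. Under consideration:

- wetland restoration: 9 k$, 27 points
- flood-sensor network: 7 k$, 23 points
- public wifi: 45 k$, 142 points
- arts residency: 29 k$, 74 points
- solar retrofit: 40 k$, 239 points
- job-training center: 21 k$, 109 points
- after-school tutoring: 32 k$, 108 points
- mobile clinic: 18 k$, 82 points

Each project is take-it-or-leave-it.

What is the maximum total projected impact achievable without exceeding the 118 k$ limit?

Flood-sensor network + solar retrofit + job-training center + after-school tutoring + mobile clinic uses 118 of the 118 k$ and totals 561.
The closest alternative, solar retrofit + job-training center + after-school tutoring + mobile clinic, reaches only 538.

561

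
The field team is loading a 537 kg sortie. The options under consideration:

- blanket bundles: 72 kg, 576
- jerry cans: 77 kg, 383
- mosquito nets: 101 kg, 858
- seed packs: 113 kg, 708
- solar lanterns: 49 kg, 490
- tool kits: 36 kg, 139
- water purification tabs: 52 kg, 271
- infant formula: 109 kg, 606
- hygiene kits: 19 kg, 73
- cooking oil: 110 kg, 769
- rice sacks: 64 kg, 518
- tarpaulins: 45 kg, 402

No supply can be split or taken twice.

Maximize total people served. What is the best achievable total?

4069

A density-first pass picks blanket bundles + mosquito nets + solar lanterns + tool kits + water purification tabs + cooking oil + rice sacks + tarpaulins — 4023 at 529 kg.
The 88 kg tied up in tool kits and water purification tabs is better spent on jerry cans + hygiene kits — total rises to 4069 (537 kg).
No other feasible combination exceeds 4069.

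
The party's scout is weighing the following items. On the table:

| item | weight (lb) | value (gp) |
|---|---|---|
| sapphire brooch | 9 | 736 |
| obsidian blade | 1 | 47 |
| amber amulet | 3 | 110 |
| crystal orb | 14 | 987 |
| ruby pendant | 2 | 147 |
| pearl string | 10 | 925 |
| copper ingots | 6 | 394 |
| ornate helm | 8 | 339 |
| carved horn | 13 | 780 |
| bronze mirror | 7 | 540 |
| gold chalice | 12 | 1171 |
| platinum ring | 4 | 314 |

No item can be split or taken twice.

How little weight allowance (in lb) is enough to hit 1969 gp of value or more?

22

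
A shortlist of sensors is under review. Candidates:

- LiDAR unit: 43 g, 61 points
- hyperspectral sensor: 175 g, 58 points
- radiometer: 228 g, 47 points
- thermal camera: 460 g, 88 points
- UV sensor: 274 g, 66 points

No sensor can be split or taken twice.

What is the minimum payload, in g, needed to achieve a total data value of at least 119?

Look for the lowest-payload combination reaching 119.
Taking LiDAR unit + hyperspectral sensor gives 119 (≥ 119) for 218 g.
No combination under 218 g hits 119.

218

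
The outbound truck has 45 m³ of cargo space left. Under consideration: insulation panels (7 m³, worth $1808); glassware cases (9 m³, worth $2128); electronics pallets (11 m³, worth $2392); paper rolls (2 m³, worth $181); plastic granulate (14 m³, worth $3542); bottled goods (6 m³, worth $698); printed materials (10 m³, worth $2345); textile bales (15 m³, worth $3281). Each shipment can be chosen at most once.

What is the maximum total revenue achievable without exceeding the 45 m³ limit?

10759

Filling by ratio: insulation panels + glassware cases + paper rolls + plastic granulate + printed materials for 10004, with 3 m³ left unused.
Dropping paper rolls and printed materials frees 12 m³; slotting in textile bales (15 m³) lifts the total to 10759 at 45 m³.
That's the maximum — no swap from here does better than 10759.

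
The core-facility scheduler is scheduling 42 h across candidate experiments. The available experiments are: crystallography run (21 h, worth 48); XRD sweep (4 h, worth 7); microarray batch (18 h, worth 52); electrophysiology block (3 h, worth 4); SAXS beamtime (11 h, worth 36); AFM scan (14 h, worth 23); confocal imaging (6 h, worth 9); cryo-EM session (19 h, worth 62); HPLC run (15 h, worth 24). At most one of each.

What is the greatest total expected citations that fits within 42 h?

121

Taking the top-ratio experiments first gives XRD sweep + SAXS beamtime + confocal imaging + cryo-EM session for 114 (40 h).
Replace SAXS beamtime and confocal imaging with microarray batch: the trade gains 7 net, giving 121 at 41 h.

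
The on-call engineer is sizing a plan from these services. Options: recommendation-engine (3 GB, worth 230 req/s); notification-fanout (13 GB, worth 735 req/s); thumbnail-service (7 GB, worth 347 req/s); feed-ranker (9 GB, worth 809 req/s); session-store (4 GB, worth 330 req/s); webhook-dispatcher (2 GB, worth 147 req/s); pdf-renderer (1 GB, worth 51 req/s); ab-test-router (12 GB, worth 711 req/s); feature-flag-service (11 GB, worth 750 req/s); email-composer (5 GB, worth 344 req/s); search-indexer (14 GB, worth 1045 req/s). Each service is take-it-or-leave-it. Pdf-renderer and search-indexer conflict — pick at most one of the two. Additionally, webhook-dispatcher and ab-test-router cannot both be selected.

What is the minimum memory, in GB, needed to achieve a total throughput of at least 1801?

23

Minimise GB subject to total throughput ≥ 1801.
recommendation-engine + feed-ranker + session-store + webhook-dispatcher + email-composer reaches 1860 using 23 GB.
Any bundle with less than 23 GB falls short of 1801.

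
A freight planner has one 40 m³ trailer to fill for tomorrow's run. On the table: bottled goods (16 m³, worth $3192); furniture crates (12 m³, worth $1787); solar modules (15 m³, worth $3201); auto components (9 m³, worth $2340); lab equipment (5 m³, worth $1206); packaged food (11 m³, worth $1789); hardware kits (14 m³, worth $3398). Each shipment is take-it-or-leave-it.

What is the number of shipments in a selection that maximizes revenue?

Best achievable revenue is 8939.
For example solar modules + auto components + hardware kits achieves it, using 38 m³.
Every optimal selection uses 3 shipments.

3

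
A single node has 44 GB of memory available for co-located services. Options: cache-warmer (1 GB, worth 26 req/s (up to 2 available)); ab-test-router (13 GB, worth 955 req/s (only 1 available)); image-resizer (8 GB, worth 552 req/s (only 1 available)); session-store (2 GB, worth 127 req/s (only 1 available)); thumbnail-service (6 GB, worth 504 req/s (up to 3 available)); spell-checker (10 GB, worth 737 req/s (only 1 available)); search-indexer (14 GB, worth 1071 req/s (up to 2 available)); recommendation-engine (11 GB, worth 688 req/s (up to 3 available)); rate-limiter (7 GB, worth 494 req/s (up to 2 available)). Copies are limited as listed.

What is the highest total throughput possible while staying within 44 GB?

Best packing: session-store + 3×thumbnail-service + spell-checker + search-indexer — 44 GB, 3447 total.

3447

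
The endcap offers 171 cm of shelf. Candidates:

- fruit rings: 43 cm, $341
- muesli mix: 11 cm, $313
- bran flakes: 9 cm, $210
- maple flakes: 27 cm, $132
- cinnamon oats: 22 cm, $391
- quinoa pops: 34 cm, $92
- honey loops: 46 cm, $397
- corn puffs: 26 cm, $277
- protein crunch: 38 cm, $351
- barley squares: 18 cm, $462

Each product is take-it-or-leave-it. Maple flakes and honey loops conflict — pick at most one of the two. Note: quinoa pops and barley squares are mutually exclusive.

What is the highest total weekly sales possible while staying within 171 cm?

2401

Taking muesli mix + bran flakes + cinnamon oats + honey loops + corn puffs + protein crunch + barley squares: 170 cm used, 2401 in weekly sales.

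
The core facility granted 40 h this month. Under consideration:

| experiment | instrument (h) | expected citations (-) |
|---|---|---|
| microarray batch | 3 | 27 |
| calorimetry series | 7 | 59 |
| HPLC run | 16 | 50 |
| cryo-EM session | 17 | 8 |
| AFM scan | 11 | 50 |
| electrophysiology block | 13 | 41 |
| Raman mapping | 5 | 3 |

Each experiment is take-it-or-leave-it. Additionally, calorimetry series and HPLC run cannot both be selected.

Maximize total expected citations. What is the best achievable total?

The ratio ordering already packs tightly: microarray batch + calorimetry series + AFM scan + electrophysiology block + Raman mapping, 39 h, 180.
An exhaustive check of the 128 subsets confirms 180.

180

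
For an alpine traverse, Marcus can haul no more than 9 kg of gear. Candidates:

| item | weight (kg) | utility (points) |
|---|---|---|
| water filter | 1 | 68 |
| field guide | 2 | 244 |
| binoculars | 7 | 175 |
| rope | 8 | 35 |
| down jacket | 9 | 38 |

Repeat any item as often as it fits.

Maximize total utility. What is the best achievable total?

1044

Density check — field guide 122.00, water filter 68.00, binoculars 25.00 are the best per kg.
Taking water filter + 4×field guide: 9 kg used, 1044 in utility.
No other feasible combination exceeds 1044.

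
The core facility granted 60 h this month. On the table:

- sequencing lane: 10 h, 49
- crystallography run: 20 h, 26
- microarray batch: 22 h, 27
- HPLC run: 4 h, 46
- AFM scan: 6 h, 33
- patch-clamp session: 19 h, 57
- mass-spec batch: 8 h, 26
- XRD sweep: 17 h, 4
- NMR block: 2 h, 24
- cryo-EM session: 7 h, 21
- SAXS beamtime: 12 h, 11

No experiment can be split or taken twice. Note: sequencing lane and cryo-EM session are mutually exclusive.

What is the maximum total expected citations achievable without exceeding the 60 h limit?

235

By expected citations per h: NMR block 12.00, HPLC run 11.50, AFM scan 5.50 lead.
Best packing: sequencing lane + HPLC run + AFM scan + patch-clamp session + mass-spec batch + NMR block — 49 h, 235 total.
An exhaustive check of the 2048 subsets confirms 235.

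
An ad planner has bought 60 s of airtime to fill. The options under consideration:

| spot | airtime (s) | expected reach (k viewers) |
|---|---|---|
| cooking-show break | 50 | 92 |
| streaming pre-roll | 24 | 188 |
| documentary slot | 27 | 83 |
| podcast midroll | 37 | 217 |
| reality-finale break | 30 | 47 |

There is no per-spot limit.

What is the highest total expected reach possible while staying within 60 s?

376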